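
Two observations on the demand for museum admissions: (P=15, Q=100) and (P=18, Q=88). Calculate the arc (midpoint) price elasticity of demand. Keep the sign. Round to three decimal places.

-0.702

ΔQ = 88 − 100 = -12; ΔP = 18 − 15 = 3.
Midpoints: P̄ = 16.50, Q̄ = 94.0.
ε = (ΔQ/ΔP)(P̄/Q̄) = (-12/3)(16.50/94.0).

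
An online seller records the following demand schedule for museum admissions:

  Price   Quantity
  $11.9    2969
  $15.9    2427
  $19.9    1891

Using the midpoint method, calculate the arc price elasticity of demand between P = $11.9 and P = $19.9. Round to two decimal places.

-0.88

At P = 11.9, Q = 2969; at P = 19.9, Q = 1891.
ΔQ = -1078, ΔP = 8.0. Midpoints: P̄ = 15.90, Q̄ = 2430.0.
ε = (ΔQ/ΔP)(P̄/Q̄) = (-1078/8.0)(15.90/2430.0).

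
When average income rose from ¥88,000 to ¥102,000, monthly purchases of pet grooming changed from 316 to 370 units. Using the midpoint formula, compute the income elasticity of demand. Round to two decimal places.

ΔQ = 54, ΔI = 14000. Midpoints: Ī = 95,000, Q̄ = 343.0.
ε_I = (ΔQ/ΔI)(Ī/Q̄) = (54/14000)(95000/343.0).

1.07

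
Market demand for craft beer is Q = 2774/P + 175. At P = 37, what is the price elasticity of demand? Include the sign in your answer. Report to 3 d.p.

-0.300

At P = 37, Q = 249.973.
dQ/dP = −2774/P² = -2.026.
ε = (dQ/dP)(P/Q) = (-2.026)(37/249.973).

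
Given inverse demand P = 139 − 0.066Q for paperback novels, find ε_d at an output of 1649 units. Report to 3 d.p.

-0.277

At Q = 1649, P = 139 − 0.066(1649) = 30.17.
dP/dQ = −0.066, so dQ/dP = 1/(−0.066) = -15.152.
ε = (dQ/dP)(P/Q) = (-15.152)(30.17/1649).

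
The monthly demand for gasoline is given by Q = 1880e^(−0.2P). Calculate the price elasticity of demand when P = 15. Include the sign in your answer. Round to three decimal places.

-3.000

At P = 15, Q = 93.600.
dQ/dP = −0.2·1880e^(−0.2P) = −0.2Q = -18.720.
ε = (dQ/dP)(P/Q) = (-18.720)(15/93.600).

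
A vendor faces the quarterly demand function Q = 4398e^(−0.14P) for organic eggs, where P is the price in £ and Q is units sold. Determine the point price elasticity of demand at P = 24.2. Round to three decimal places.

At P = 24.2, Q = 148.548.
dQ/dP = −0.14·4398e^(−0.14P) = −0.14Q = -20.797.
ε = (dQ/dP)(P/Q) = (-20.797)(24.2/148.548).

-3.388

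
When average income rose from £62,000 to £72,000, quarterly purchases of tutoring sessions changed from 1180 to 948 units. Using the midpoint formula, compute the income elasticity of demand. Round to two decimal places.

ΔQ = -232, ΔI = 10000. Midpoints: Ī = 67,000, Q̄ = 1064.0.
ε_I = (ΔQ/ΔI)(Ī/Q̄) = (-232/10000)(67000/1064.0).

-1.46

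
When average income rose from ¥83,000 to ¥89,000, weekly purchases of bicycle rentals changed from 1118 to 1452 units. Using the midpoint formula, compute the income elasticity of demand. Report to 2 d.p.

ΔQ = 334, ΔI = 6000. Midpoints: Ī = 86,000, Q̄ = 1285.0.
ε_I = (ΔQ/ΔI)(Ī/Q̄) = (334/6000)(86000/1285.0).

3.73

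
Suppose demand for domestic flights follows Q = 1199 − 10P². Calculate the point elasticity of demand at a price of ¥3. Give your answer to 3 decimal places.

At P = 3, Q = 1109.
dQ/dP = −20P = -60.
ε = (dQ/dP)(P/Q) = (-60)(3/1109).
|ε| < 1, so demand is inelastic at this price.

-0.162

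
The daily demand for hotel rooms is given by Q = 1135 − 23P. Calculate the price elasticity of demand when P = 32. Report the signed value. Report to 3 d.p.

At P = 32, Q = 399.
dQ/dP = −23.
ε = (dQ/dP)(P/Q) = (-23)(32/399).
|ε| > 1, so demand is elastic at this price.

-1.845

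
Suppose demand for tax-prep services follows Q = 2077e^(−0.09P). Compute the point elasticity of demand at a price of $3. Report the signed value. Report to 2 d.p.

At P = 3, Q = 1585.539.
dQ/dP = −0.09·2077e^(−0.09P) = −0.09Q = -142.699.
ε = (dQ/dP)(P/Q) = (-142.699)(3/1585.539).
|ε| < 1, so demand is inelastic at this price.

-0.27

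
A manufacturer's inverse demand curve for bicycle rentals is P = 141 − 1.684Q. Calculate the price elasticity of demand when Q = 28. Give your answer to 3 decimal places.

-1.990

At Q = 28, P = 141 − 1.684(28) = 93.85.
dP/dQ = −1.684, so dQ/dP = 1/(−1.684) = -0.594.
ε = (dQ/dP)(P/Q) = (-0.594)(93.85/28).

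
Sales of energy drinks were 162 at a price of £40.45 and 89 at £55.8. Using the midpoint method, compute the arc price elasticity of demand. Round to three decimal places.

-1.824

ΔQ = 89 − 162 = -73; ΔP = 55.8 − 40.45 = 15.35.
Midpoints: P̄ = 48.12, Q̄ = 125.5.
ε = (ΔQ/ΔP)(P̄/Q̄) = (-73/15.35)(48.12/125.5).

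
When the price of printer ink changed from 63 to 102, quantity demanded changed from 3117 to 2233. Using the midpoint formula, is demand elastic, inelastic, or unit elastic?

inelastic

Arc ε ≈ -0.699.
|ε| = 0.70 < 1.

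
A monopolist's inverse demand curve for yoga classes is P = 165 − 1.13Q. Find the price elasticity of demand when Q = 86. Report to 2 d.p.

-0.70

At Q = 86, P = 165 − 1.13(86) = 67.82.
dP/dQ = −1.13, so dQ/dP = 1/(−1.13) = -0.885.
ε = (dQ/dP)(P/Q) = (-0.885)(67.82/86).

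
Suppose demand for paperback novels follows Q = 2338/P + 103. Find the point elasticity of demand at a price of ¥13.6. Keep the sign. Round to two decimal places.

-0.63

At P = 13.6, Q = 274.912.
dQ/dP = −2338/P² = -12.641.
ε = (dQ/dP)(P/Q) = (-12.641)(13.6/274.912).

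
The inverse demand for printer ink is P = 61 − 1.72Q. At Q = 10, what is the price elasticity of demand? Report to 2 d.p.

At Q = 10, P = 61 − 1.72(10) = 43.80.
dP/dQ = −1.72, so dQ/dP = 1/(−1.72) = -0.581.
ε = (dQ/dP)(P/Q) = (-0.581)(43.80/10).

-2.55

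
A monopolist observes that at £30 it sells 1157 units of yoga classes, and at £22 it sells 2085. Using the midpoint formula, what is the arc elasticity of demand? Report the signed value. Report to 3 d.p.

ΔQ = 2085 − 1157 = 928; ΔP = 22 − 30 = -8.
Midpoints: P̄ = 26.00, Q̄ = 1621.0.
ε = (ΔQ/ΔP)(P̄/Q̄) = (928/-8)(26.00/1621.0).

-1.861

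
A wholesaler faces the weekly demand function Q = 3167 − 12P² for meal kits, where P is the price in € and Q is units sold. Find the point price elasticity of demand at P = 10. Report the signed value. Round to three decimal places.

At P = 10, Q = 1967.
dQ/dP = −24P = -240.
ε = (dQ/dP)(P/Q) = (-240)(10/1967).

-1.220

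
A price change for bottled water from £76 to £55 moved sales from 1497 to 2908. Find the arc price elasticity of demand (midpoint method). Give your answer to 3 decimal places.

-1.998

ΔQ = 2908 − 1497 = 1411; ΔP = 55 − 76 = -21.
Midpoints: P̄ = 65.50, Q̄ = 2202.5.
ε = (ΔQ/ΔP)(P̄/Q̄) = (1411/-21)(65.50/2202.5).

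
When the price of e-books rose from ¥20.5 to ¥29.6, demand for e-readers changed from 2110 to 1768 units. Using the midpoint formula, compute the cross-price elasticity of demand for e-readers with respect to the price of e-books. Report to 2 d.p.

ΔQ_x = 1768 − 2110 = -342; ΔP_y = 29.6 − 20.5 = 9.1.
Midpoints: P̄_y = 25.05, Q̄_x = 1939.0.
ε_xy = (ΔQ_x/ΔP_y)(P̄_y/Q̄_x) = (-342/9.1)(25.05/1939.0).

-0.49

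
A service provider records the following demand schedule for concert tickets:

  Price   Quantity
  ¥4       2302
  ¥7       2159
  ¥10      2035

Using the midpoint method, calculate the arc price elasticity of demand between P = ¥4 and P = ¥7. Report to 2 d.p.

-0.12

At P = 4, Q = 2302; at P = 7, Q = 2159.
ΔQ = -143, ΔP = 3. Midpoints: P̄ = 5.50, Q̄ = 2230.5.
ε = (ΔQ/ΔP)(P̄/Q̄) = (-143/3)(5.50/2230.5).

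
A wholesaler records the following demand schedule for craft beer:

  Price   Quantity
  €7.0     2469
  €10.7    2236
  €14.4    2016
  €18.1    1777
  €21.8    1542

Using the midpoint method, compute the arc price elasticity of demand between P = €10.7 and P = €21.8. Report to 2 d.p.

At P = 10.7, Q = 2236; at P = 21.8, Q = 1542.
ΔQ = -694, ΔP = 11.1. Midpoints: P̄ = 16.25, Q̄ = 1889.0.
ε = (ΔQ/ΔP)(P̄/Q̄) = (-694/11.1)(16.25/1889.0).

-0.54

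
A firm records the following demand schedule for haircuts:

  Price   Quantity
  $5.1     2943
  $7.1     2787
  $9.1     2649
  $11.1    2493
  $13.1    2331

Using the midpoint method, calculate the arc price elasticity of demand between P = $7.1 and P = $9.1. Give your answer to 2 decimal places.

-0.21

At P = 7.1, Q = 2787; at P = 9.1, Q = 2649.
ΔQ = -138, ΔP = 2.0. Midpoints: P̄ = 8.10, Q̄ = 2718.0.
ε = (ΔQ/ΔP)(P̄/Q̄) = (-138/2.0)(8.10/2718.0).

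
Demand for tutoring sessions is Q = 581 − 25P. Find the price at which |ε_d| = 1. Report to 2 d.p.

11.62

For linear demand Q = a − bP, ε = −bP/(a − bP). |ε| = 1 when bP = a − bP, i.e. P = a/(2b).
P = 581/(2·25) = 581/50 = 11.6200.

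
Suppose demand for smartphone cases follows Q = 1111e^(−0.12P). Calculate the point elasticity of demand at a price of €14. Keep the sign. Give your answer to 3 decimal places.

At P = 14, Q = 207.061.
dQ/dP = −0.12·1111e^(−0.12P) = −0.12Q = -24.847.
ε = (dQ/dP)(P/Q) = (-24.847)(14/207.061).
|ε| > 1, so demand is elastic at this price.

-1.680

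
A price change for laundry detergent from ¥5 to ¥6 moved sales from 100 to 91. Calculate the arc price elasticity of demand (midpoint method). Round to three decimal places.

ΔQ = 91 − 100 = -9; ΔP = 6 − 5 = 1.
Midpoints: P̄ = 5.50, Q̄ = 95.5.
ε = (ΔQ/ΔP)(P̄/Q̄) = (-9/1)(5.50/95.5).

-0.518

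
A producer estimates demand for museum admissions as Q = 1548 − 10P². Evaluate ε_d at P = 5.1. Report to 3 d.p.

At P = 5.1, Q = 1287.900.
dQ/dP = −20P = -102.
ε = (dQ/dP)(P/Q) = (-102)(5.1/1287.900).

-0.404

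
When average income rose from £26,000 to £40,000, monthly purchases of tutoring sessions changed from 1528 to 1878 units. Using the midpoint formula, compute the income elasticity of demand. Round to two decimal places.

ΔQ = 350, ΔI = 14000. Midpoints: Ī = 33,000, Q̄ = 1703.0.
ε_I = (ΔQ/ΔI)(Ī/Q̄) = (350/14000)(33000/1703.0).

0.48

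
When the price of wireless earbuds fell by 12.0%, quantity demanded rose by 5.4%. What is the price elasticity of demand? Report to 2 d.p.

ε = %ΔQ / %ΔP = (5.4)/(-12.0) = -0.450.

-0.45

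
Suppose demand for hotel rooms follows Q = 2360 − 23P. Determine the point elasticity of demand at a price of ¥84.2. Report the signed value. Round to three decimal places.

-4.574

At P = 84.2, Q = 423.400.
dQ/dP = −23.
ε = (dQ/dP)(P/Q) = (-23)(84.2/423.400).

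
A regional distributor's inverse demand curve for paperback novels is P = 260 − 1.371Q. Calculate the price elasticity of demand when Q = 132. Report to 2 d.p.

-0.44

At Q = 132, P = 260 − 1.371(132) = 79.03.
dP/dQ = −1.371, so dQ/dP = 1/(−1.371) = -0.729.
ε = (dQ/dP)(P/Q) = (-0.729)(79.03/132).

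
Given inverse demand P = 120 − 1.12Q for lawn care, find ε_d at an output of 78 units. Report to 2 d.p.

At Q = 78, P = 120 − 1.12(78) = 32.64.
dP/dQ = −1.12, so dQ/dP = 1/(−1.12) = -0.893.
ε = (dQ/dP)(P/Q) = (-0.893)(32.64/78).

-0.37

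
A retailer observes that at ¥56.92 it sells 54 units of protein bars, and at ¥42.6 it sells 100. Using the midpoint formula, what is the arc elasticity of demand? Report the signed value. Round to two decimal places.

ΔQ = 100 − 54 = 46; ΔP = 42.6 − 56.92 = -14.32.
Midpoints: P̄ = 49.76, Q̄ = 77.0.
ε = (ΔQ/ΔP)(P̄/Q̄) = (46/-14.32)(49.76/77.0).

-2.08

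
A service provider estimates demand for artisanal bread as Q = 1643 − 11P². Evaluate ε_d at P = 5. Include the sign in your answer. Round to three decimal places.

At P = 5, Q = 1368.
dQ/dP = −22P = -110.
ε = (dQ/dP)(P/Q) = (-110)(5/1368).

-0.402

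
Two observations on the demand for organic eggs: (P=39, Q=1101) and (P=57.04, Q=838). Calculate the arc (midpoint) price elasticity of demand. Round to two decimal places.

-0.72

ΔQ = 838 − 1101 = -263; ΔP = 57.04 − 39 = 18.04.
Midpoints: P̄ = 48.02, Q̄ = 969.5.
ε = (ΔQ/ΔP)(P̄/Q̄) = (-263/18.04)(48.02/969.5).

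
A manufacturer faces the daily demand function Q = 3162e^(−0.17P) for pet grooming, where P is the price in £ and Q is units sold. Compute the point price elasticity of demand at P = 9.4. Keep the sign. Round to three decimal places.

-1.598

At P = 9.4, Q = 639.675.
dQ/dP = −0.17·3162e^(−0.17P) = −0.17Q = -108.745.
ε = (dQ/dP)(P/Q) = (-108.745)(9.4/639.675).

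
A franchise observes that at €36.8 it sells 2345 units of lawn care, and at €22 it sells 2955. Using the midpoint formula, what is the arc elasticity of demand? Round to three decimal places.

ΔQ = 2955 − 2345 = 610; ΔP = 22 − 36.8 = -14.8.
Midpoints: P̄ = 29.40, Q̄ = 2650.0.
ε = (ΔQ/ΔP)(P̄/Q̄) = (610/-14.8)(29.40/2650.0).

-0.457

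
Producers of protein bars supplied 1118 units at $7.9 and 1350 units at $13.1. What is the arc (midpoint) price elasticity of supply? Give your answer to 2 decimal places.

0.38

ΔQ = 1350 − 1118 = 232; ΔP = 13.1 − 7.9 = 5.2.
Midpoints: P̄ = 10.50, Q̄ = 1234.0.
ε_s = (ΔQ/ΔP)(P̄/Q̄) = (232/5.2)(10.50/1234.0).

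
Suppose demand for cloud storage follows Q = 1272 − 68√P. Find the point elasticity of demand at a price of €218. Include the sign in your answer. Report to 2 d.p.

At P = 218, Q = 267.992.
dQ/dP = −68/(2√P) = -2.303.
ε = (dQ/dP)(P/Q) = (-2.303)(218/267.992).

-1.87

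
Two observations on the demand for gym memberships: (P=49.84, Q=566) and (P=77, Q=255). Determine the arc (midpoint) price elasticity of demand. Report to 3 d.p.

-1.769

ΔQ = 255 − 566 = -311; ΔP = 77 − 49.84 = 27.16.
Midpoints: P̄ = 63.42, Q̄ = 410.5.
ε = (ΔQ/ΔP)(P̄/Q̄) = (-311/27.16)(63.42/410.5).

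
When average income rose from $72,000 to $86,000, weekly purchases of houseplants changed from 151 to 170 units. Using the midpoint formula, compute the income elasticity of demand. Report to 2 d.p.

ΔQ = 19, ΔI = 14000. Midpoints: Ī = 79,000, Q̄ = 160.5.
ε_I = (ΔQ/ΔI)(Ī/Q̄) = (19/14000)(79000/160.5).
ε_I > 0, so the good is normal.

0.67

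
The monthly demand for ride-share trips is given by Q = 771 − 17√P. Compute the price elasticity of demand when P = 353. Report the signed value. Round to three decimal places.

At P = 353, Q = 451.599.
dQ/dP = −17/(2√P) = -0.452.
ε = (dQ/dP)(P/Q) = (-0.452)(353/451.599).

-0.354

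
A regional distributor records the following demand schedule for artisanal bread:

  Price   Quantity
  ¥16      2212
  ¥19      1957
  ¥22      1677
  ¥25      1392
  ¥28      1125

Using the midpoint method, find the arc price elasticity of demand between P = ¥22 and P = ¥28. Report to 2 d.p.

-1.64

At P = 22, Q = 1677; at P = 28, Q = 1125.
ΔQ = -552, ΔP = 6. Midpoints: P̄ = 25.00, Q̄ = 1401.0.
ε = (ΔQ/ΔP)(P̄/Q̄) = (-552/6)(25.00/1401.0).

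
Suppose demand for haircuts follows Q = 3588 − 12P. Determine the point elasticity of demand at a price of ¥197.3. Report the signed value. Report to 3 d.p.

At P = 197.3, Q = 1220.400.
dQ/dP = −12.
ε = (dQ/dP)(P/Q) = (-12)(197.3/1220.400).

-1.940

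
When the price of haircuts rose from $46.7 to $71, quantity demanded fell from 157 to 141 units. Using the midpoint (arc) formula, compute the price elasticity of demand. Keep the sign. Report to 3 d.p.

ΔQ = 141 − 157 = -16; ΔP = 71 − 46.7 = 24.3.
Midpoints: P̄ = 58.85, Q̄ = 149.0.
ε = (ΔQ/ΔP)(P̄/Q̄) = (-16/24.3)(58.85/149.0).

-0.260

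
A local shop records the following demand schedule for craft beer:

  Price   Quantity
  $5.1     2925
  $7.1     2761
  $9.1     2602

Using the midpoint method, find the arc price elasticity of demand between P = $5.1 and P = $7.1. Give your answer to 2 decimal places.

At P = 5.1, Q = 2925; at P = 7.1, Q = 2761.
ΔQ = -164, ΔP = 2.0. Midpoints: P̄ = 6.10, Q̄ = 2843.0.
ε = (ΔQ/ΔP)(P̄/Q̄) = (-164/2.0)(6.10/2843.0).

-0.18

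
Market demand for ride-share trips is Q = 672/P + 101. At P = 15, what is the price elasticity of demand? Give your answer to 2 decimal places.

At P = 15, Q = 145.800.
dQ/dP = −672/P² = -2.987.
ε = (dQ/dP)(P/Q) = (-2.987)(15/145.800).

-0.31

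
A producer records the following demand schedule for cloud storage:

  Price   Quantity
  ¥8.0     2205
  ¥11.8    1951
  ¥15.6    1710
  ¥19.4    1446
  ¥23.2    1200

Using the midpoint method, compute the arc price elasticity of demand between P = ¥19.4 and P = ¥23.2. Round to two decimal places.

At P = 19.4, Q = 1446; at P = 23.2, Q = 1200.
ΔQ = -246, ΔP = 3.8. Midpoints: P̄ = 21.30, Q̄ = 1323.0.
ε = (ΔQ/ΔP)(P̄/Q̄) = (-246/3.8)(21.30/1323.0).

-1.04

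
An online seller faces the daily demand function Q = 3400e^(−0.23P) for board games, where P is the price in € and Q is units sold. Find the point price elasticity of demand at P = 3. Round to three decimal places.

At P = 3, Q = 1705.359.
dQ/dP = −0.23·3400e^(−0.23P) = −0.23Q = -392.232.
ε = (dQ/dP)(P/Q) = (-392.232)(3/1705.359).

-0.690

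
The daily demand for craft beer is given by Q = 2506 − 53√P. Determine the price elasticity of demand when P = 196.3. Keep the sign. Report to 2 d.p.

At P = 196.3, Q = 1763.432.
dQ/dP = −53/(2√P) = -1.891.
ε = (dQ/dP)(P/Q) = (-1.891)(196.3/1763.432).
|ε| < 1, so demand is inelastic at this price.

-0.21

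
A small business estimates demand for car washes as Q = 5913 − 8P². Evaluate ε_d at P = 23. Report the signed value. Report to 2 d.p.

-5.04

At P = 23, Q = 1681.
dQ/dP = −16P = -368.
ε = (dQ/dP)(P/Q) = (-368)(23/1681).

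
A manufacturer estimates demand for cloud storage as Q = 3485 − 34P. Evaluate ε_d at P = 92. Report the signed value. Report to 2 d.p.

At P = 92, Q = 357.
dQ/dP = −34.
ε = (dQ/dP)(P/Q) = (-34)(92/357).

-8.76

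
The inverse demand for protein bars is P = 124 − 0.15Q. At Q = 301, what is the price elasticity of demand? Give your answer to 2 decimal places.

At Q = 301, P = 124 − 0.15(301) = 78.85.
dP/dQ = −0.15, so dQ/dP = 1/(−0.15) = -6.667.
ε = (dQ/dP)(P/Q) = (-6.667)(78.85/301).

-1.75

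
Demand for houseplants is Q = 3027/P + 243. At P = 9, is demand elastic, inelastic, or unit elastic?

inelastic

Q = 579.333, dQ/dP = -37.370.
ε = (dQ/dP)(P/Q) ≈ -0.581.
|ε| = 0.58 < 1.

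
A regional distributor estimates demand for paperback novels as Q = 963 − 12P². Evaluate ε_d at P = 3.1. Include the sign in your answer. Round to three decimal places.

-0.272

At P = 3.1, Q = 847.680.
dQ/dP = −24P = -74.400.
ε = (dQ/dP)(P/Q) = (-74.400)(3.1/847.680).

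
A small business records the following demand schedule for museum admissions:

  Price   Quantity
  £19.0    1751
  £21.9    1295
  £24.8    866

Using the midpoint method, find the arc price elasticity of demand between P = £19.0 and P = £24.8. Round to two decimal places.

At P = 19.0, Q = 1751; at P = 24.8, Q = 866.
ΔQ = -885, ΔP = 5.8. Midpoints: P̄ = 21.90, Q̄ = 1308.5.
ε = (ΔQ/ΔP)(P̄/Q̄) = (-885/5.8)(21.90/1308.5).

-2.55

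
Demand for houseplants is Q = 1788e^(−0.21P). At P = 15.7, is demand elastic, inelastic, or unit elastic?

Q = 66.145, dQ/dP = -13.891.
ε = (dQ/dP)(P/Q) ≈ -3.297.
|ε| = 3.30 > 1.

elastic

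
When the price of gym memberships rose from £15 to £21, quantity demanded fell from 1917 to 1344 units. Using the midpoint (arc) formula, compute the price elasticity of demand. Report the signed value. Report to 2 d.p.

-1.05

ΔQ = 1344 − 1917 = -573; ΔP = 21 − 15 = 6.
Midpoints: P̄ = 18.00, Q̄ = 1630.5.
ε = (ΔQ/ΔP)(P̄/Q̄) = (-573/6)(18.00/1630.5).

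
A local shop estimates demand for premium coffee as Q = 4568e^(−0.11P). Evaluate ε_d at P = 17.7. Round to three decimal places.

-1.947

At P = 17.7, Q = 651.861.
dQ/dP = −0.11·4568e^(−0.11P) = −0.11Q = -71.705.
ε = (dQ/dP)(P/Q) = (-71.705)(17.7/651.861).
|ε| > 1, so demand is elastic at this price.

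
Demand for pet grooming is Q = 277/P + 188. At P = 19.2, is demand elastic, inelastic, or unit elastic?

Q = 202.427, dQ/dP = -0.751.
ε = (dQ/dP)(P/Q) ≈ -0.071.
|ε| = 0.07 < 1.

inelastic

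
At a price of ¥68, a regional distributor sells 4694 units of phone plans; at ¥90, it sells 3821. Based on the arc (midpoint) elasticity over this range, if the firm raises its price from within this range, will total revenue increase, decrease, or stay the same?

Arc ε = (-873/22)(79.00/4257.5) ≈ -0.736.
|ε| = 0.74 < 1, so demand is inelastic. A price rise therefore raises total revenue.

increase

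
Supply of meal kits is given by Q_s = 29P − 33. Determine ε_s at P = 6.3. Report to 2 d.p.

At P = 6.3, Q_s = 149.70.
dQ_s/dP = 29.
ε_s = (dQ_s/dP)(P/Q_s) = (29)(6.3/149.70).

1.22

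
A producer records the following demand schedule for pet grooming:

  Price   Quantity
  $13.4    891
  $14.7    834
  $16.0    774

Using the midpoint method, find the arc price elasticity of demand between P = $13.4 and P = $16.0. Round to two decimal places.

At P = 13.4, Q = 891; at P = 16.0, Q = 774.
ΔQ = -117, ΔP = 2.6. Midpoints: P̄ = 14.70, Q̄ = 832.5.
ε = (ΔQ/ΔP)(P̄/Q̄) = (-117/2.6)(14.70/832.5).

-0.79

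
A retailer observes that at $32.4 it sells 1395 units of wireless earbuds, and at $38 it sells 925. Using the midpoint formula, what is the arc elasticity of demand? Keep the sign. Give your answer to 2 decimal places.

ΔQ = 925 − 1395 = -470; ΔP = 38 − 32.4 = 5.6.
Midpoints: P̄ = 35.20, Q̄ = 1160.0.
ε = (ΔQ/ΔP)(P̄/Q̄) = (-470/5.6)(35.20/1160.0).

-2.55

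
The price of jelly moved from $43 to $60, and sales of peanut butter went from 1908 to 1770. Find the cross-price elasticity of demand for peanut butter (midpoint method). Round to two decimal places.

-0.23

ΔQ_x = 1770 − 1908 = -138; ΔP_y = 60 − 43 = 17.
Midpoints: P̄_y = 51.50, Q̄_x = 1839.0.
ε_xy = (ΔQ_x/ΔP_y)(P̄_y/Q̄_x) = (-138/17)(51.50/1839.0).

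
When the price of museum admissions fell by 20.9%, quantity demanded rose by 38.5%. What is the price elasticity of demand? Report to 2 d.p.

-1.84

ε = %ΔQ / %ΔP = (38.5)/(-20.9) = -1.842.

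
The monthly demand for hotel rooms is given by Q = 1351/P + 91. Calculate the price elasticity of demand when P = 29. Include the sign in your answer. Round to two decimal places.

At P = 29, Q = 137.586.
dQ/dP = −1351/P² = -1.606.
ε = (dQ/dP)(P/Q) = (-1.606)(29/137.586).
|ε| < 1, so demand is inelastic at this price.

-0.34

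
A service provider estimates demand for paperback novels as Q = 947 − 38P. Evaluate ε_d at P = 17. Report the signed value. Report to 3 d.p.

At P = 17, Q = 301.
dQ/dP = −38.
ε = (dQ/dP)(P/Q) = (-38)(17/301).

-2.146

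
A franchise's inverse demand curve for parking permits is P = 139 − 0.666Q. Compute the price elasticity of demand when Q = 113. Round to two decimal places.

At Q = 113, P = 139 − 0.666(113) = 63.74.
dP/dQ = −0.666, so dQ/dP = 1/(−0.666) = -1.502.
ε = (dQ/dP)(P/Q) = (-1.502)(63.74/113).

-0.85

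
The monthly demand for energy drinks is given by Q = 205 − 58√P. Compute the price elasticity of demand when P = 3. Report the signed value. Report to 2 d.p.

At P = 3, Q = 104.541.
dQ/dP = −58/(2√P) = -16.743.
ε = (dQ/dP)(P/Q) = (-16.743)(3/104.541).

-0.48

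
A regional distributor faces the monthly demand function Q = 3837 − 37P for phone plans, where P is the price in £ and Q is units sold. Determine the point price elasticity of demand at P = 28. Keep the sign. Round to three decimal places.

-0.370

At P = 28, Q = 2801.
dQ/dP = −37.
ε = (dQ/dP)(P/Q) = (-37)(28/2801).
|ε| < 1, so demand is inelastic at this price.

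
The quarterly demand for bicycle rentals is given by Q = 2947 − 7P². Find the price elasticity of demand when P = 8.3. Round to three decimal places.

At P = 8.3, Q = 2464.770.
dQ/dP = −14P = -116.200.
ε = (dQ/dP)(P/Q) = (-116.200)(8.3/2464.770).

-0.391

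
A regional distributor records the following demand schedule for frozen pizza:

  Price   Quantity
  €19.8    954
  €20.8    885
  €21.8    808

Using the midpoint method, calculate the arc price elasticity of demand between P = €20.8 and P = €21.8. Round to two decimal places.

At P = 20.8, Q = 885; at P = 21.8, Q = 808.
ΔQ = -77, ΔP = 1.0. Midpoints: P̄ = 21.30, Q̄ = 846.5.
ε = (ΔQ/ΔP)(P̄/Q̄) = (-77/1.0)(21.30/846.5).

-1.94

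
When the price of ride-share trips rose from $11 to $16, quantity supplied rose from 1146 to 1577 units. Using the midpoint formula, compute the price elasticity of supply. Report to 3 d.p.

0.855

ΔQ = 1577 − 1146 = 431; ΔP = 16 − 11 = 5.
Midpoints: P̄ = 13.50, Q̄ = 1361.5.
ε_s = (ΔQ/ΔP)(P̄/Q̄) = (431/5)(13.50/1361.5).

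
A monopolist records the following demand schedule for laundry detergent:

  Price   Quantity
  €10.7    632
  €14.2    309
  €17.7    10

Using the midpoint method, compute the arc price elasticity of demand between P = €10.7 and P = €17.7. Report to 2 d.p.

At P = 10.7, Q = 632; at P = 17.7, Q = 10.
ΔQ = -622, ΔP = 7.0. Midpoints: P̄ = 14.20, Q̄ = 321.0.
ε = (ΔQ/ΔP)(P̄/Q̄) = (-622/7.0)(14.20/321.0).

-3.93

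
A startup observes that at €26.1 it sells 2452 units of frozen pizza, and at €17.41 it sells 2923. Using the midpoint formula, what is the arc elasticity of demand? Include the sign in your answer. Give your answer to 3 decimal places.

-0.439

ΔQ = 2923 − 2452 = 471; ΔP = 17.41 − 26.1 = -8.69.
Midpoints: P̄ = 21.76, Q̄ = 2687.5.
ε = (ΔQ/ΔP)(P̄/Q̄) = (471/-8.69)(21.76/2687.5).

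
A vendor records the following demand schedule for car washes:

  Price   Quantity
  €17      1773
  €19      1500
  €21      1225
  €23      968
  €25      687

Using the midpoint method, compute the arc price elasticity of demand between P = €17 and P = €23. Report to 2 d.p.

At P = 17, Q = 1773; at P = 23, Q = 968.
ΔQ = -805, ΔP = 6. Midpoints: P̄ = 20.00, Q̄ = 1370.5.
ε = (ΔQ/ΔP)(P̄/Q̄) = (-805/6)(20.00/1370.5).

-1.96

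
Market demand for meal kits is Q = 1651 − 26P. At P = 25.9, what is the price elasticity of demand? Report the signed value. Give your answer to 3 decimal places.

At P = 25.9, Q = 977.600.
dQ/dP = −26.
ε = (dQ/dP)(P/Q) = (-26)(25.9/977.600).
|ε| < 1, so demand is inelastic at this price.

-0.689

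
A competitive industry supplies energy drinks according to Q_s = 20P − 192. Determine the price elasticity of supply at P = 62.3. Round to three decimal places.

1.182

At P = 62.3, Q_s = 1054.
dQ_s/dP = 20.
ε_s = (dQ_s/dP)(P/Q_s) = (20)(62.3/1054).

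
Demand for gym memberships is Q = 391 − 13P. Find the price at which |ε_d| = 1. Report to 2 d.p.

15.04

For linear demand Q = a − bP, ε = −bP/(a − bP). |ε| = 1 when bP = a − bP, i.e. P = a/(2b).
P = 391/(2·13) = 391/26 = 15.0385.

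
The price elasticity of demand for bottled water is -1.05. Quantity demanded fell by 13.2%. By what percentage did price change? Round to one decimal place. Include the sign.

12.6%

%ΔP ≈ %ΔQ / ε = (-13.2%)/(-1.05) = 12.57%.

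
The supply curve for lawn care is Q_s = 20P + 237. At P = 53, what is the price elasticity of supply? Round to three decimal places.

At P = 53, Q_s = 1297.
dQ_s/dP = 20.
ε_s = (dQ_s/dP)(P/Q_s) = (20)(53/1297).

0.817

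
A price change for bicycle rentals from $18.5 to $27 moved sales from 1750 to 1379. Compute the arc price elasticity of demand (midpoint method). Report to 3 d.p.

ΔQ = 1379 − 1750 = -371; ΔP = 27 − 18.5 = 8.5.
Midpoints: P̄ = 22.75, Q̄ = 1564.5.
ε = (ΔQ/ΔP)(P̄/Q̄) = (-371/8.5)(22.75/1564.5).

-0.635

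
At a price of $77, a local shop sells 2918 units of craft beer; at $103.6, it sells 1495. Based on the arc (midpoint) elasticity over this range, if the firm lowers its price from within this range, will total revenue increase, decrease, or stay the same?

increase

Arc ε = (-1423/26.6)(90.30/2206.5) ≈ -2.189.
|ε| = 2.19 > 1, so demand is elastic. A price cut therefore raises total revenue.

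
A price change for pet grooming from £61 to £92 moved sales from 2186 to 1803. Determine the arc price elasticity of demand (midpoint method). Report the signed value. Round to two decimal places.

-0.47

ΔQ = 1803 − 2186 = -383; ΔP = 92 − 61 = 31.
Midpoints: P̄ = 76.50, Q̄ = 1994.5.
ε = (ΔQ/ΔP)(P̄/Q̄) = (-383/31)(76.50/1994.5).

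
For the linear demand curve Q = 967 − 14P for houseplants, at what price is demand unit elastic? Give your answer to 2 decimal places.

For linear demand Q = a − bP, ε = −bP/(a − bP). |ε| = 1 when bP = a − bP, i.e. P = a/(2b).
P = 967/(2·14) = 967/28 = 34.5357.

34.54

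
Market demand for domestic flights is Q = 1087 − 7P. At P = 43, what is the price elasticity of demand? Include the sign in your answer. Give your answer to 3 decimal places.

-0.383

At P = 43, Q = 786.
dQ/dP = −7.
ε = (dQ/dP)(P/Q) = (-7)(43/786).
|ε| < 1, so demand is inelastic at this price.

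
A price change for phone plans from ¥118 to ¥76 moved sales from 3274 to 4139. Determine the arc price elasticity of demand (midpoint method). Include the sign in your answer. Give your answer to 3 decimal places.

ΔQ = 4139 − 3274 = 865; ΔP = 76 − 118 = -42.
Midpoints: P̄ = 97.00, Q̄ = 3706.5.
ε = (ΔQ/ΔP)(P̄/Q̄) = (865/-42)(97.00/3706.5).

-0.539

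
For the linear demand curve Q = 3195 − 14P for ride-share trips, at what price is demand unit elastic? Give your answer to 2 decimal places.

114.11

For linear demand Q = a − bP, ε = −bP/(a − bP). |ε| = 1 when bP = a − bP, i.e. P = a/(2b).
P = 3195/(2·14) = 3195/28 = 114.1071.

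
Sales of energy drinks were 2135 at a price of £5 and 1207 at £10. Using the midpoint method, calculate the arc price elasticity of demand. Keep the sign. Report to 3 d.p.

ΔQ = 1207 − 2135 = -928; ΔP = 10 − 5 = 5.
Midpoints: P̄ = 7.50, Q̄ = 1671.0.
ε = (ΔQ/ΔP)(P̄/Q̄) = (-928/5)(7.50/1671.0).

-0.833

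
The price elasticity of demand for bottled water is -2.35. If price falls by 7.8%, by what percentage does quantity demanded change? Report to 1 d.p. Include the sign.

%ΔQ ≈ ε × %ΔP = (-2.35)(-7.8%) = 18.33%.

18.3%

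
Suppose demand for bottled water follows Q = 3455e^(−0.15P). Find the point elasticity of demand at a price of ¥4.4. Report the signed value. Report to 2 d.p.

-0.66

At P = 4.4, Q = 1785.721.
dQ/dP = −0.15·3455e^(−0.15P) = −0.15Q = -267.858.
ε = (dQ/dP)(P/Q) = (-267.858)(4.4/1785.721).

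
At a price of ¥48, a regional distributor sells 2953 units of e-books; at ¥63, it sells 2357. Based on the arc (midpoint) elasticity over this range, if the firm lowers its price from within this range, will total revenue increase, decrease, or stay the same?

Arc ε = (-596/15)(55.50/2655.0) ≈ -0.831.
|ε| = 0.83 < 1, so demand is inelastic. A price cut therefore reduces total revenue.

decrease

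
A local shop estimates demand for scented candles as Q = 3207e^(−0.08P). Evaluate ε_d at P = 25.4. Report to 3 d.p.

At P = 25.4, Q = 420.351.
dQ/dP = −0.08·3207e^(−0.08P) = −0.08Q = -33.628.
ε = (dQ/dP)(P/Q) = (-33.628)(25.4/420.351).

-2.032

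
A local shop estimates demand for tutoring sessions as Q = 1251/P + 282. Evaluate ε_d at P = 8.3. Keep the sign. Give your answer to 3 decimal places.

-0.348

At P = 8.3, Q = 432.723.
dQ/dP = −1251/P² = -18.159.
ε = (dQ/dP)(P/Q) = (-18.159)(8.3/432.723).
|ε| < 1, so demand is inelastic at this price.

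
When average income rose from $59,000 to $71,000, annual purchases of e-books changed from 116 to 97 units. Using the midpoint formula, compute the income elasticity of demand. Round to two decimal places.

-0.97

ΔQ = -19, ΔI = 12000. Midpoints: Ī = 65,000, Q̄ = 106.5.
ε_I = (ΔQ/ΔI)(Ī/Q̄) = (-19/12000)(65000/106.5).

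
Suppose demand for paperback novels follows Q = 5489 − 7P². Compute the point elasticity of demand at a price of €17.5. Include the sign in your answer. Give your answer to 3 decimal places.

At P = 17.5, Q = 3345.250.
dQ/dP = −14P = -245.
ε = (dQ/dP)(P/Q) = (-245)(17.5/3345.250).
|ε| > 1, so demand is elastic at this price.

-1.282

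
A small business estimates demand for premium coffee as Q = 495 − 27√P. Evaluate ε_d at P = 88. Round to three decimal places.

At P = 88, Q = 241.718.
dQ/dP = −27/(2√P) = -1.439.
ε = (dQ/dP)(P/Q) = (-1.439)(88/241.718).
|ε| < 1, so demand is inelastic at this price.

-0.524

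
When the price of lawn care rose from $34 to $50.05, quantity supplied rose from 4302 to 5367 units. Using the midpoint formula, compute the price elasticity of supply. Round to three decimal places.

0.577

ΔQ = 5367 − 4302 = 1065; ΔP = 50.05 − 34 = 16.05.
Midpoints: P̄ = 42.02, Q̄ = 4834.5.
ε_s = (ΔQ/ΔP)(P̄/Q̄) = (1065/16.05)(42.02/4834.5).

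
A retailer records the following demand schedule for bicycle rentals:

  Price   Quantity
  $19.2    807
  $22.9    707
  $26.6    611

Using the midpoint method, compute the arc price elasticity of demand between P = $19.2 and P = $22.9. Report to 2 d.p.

At P = 19.2, Q = 807; at P = 22.9, Q = 707.
ΔQ = -100, ΔP = 3.7. Midpoints: P̄ = 21.05, Q̄ = 757.0.
ε = (ΔQ/ΔP)(P̄/Q̄) = (-100/3.7)(21.05/757.0).

-0.75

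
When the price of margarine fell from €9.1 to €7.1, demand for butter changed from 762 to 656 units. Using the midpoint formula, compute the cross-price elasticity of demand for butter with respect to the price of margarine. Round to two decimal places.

ΔQ_x = 656 − 762 = -106; ΔP_y = 7.1 − 9.1 = -2.
Midpoints: P̄_y = 8.10, Q̄_x = 709.0.
ε_xy = (ΔQ_x/ΔP_y)(P̄_y/Q̄_x) = (-106/-2)(8.10/709.0).
ε_xy > 0, so the goods are substitutes.

0.61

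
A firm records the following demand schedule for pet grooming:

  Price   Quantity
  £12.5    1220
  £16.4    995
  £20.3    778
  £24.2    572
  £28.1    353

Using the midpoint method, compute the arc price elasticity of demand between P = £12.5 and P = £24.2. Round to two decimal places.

At P = 12.5, Q = 1220; at P = 24.2, Q = 572.
ΔQ = -648, ΔP = 11.7. Midpoints: P̄ = 18.35, Q̄ = 896.0.
ε = (ΔQ/ΔP)(P̄/Q̄) = (-648/11.7)(18.35/896.0).

-1.13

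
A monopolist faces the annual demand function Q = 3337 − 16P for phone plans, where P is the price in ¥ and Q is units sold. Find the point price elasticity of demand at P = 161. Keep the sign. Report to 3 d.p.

At P = 161, Q = 761.
dQ/dP = −16.
ε = (dQ/dP)(P/Q) = (-16)(161/761).

-3.385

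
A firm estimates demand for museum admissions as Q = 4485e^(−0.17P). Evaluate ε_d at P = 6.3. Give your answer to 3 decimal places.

-1.071

At P = 6.3, Q = 1536.856.
dQ/dP = −0.17·4485e^(−0.17P) = −0.17Q = -261.265.
ε = (dQ/dP)(P/Q) = (-261.265)(6.3/1536.856).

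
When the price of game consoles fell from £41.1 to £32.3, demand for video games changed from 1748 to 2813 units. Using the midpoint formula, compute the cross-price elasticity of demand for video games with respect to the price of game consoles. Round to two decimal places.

-1.95

ΔQ_x = 2813 − 1748 = 1065; ΔP_y = 32.3 − 41.1 = -8.8.
Midpoints: P̄_y = 36.70, Q̄_x = 2280.5.
ε_xy = (ΔQ_x/ΔP_y)(P̄_y/Q̄_x) = (1065/-8.8)(36.70/2280.5).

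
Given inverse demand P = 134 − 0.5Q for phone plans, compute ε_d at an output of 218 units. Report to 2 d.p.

At Q = 218, P = 134 − 0.5(218) = 25.00.
dP/dQ = −0.5, so dQ/dP = 1/(−0.5) = -2.000.
ε = (dQ/dP)(P/Q) = (-2.000)(25.00/218).

-0.23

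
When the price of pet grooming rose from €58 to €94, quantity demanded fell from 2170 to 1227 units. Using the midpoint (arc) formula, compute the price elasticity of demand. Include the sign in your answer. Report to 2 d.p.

ΔQ = 1227 − 2170 = -943; ΔP = 94 − 58 = 36.
Midpoints: P̄ = 76.00, Q̄ = 1698.5.
ε = (ΔQ/ΔP)(P̄/Q̄) = (-943/36)(76.00/1698.5).

-1.17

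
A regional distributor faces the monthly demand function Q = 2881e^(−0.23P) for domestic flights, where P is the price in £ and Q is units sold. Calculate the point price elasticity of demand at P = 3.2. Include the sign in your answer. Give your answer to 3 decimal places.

At P = 3.2, Q = 1380.074.
dQ/dP = −0.23·2881e^(−0.23P) = −0.23Q = -317.417.
ε = (dQ/dP)(P/Q) = (-317.417)(3.2/1380.074).

-0.736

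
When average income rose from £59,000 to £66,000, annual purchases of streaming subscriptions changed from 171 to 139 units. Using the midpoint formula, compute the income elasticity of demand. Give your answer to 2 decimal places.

-1.84

ΔQ = -32, ΔI = 7000. Midpoints: Ī = 62,500, Q̄ = 155.0.
ε_I = (ΔQ/ΔI)(Ī/Q̄) = (-32/7000)(62500/155.0).
ε_I < 0, so the good is inferior.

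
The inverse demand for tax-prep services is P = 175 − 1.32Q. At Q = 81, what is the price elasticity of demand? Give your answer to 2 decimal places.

At Q = 81, P = 175 − 1.32(81) = 68.08.
dP/dQ = −1.32, so dQ/dP = 1/(−1.32) = -0.758.
ε = (dQ/dP)(P/Q) = (-0.758)(68.08/81).

-0.64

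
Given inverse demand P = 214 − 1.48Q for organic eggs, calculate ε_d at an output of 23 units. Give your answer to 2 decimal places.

At Q = 23, P = 214 − 1.48(23) = 179.96.
dP/dQ = −1.48, so dQ/dP = 1/(−1.48) = -0.676.
ε = (dQ/dP)(P/Q) = (-0.676)(179.96/23).

-5.29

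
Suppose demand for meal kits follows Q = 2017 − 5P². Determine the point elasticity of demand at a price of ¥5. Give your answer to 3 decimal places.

-0.132

At P = 5, Q = 1892.
dQ/dP = −10P = -50.
ε = (dQ/dP)(P/Q) = (-50)(5/1892).
|ε| < 1, so demand is inelastic at this price.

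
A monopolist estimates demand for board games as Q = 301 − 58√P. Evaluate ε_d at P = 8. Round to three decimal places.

-0.599

At P = 8, Q = 136.951.
dQ/dP = −58/(2√P) = -10.253.
ε = (dQ/dP)(P/Q) = (-10.253)(8/136.951).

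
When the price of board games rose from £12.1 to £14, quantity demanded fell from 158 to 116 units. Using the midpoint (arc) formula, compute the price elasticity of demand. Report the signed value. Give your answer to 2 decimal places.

ΔQ = 116 − 158 = -42; ΔP = 14 − 12.1 = 1.9.
Midpoints: P̄ = 13.05, Q̄ = 137.0.
ε = (ΔQ/ΔP)(P̄/Q̄) = (-42/1.9)(13.05/137.0).

-2.11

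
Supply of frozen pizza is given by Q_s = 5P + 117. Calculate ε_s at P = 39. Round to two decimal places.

0.63

At P = 39, Q_s = 312.
dQ_s/dP = 5.
ε_s = (dQ_s/dP)(P/Q_s) = (5)(39/312).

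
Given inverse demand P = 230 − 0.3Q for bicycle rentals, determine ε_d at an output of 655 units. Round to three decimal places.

At Q = 655, P = 230 − 0.3(655) = 33.50.
dP/dQ = −0.3, so dQ/dP = 1/(−0.3) = -3.333.
ε = (dQ/dP)(P/Q) = (-3.333)(33.50/655).

-0.170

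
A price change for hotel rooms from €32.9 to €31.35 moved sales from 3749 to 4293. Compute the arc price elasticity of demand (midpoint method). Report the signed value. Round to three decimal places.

ΔQ = 4293 − 3749 = 544; ΔP = 31.35 − 32.9 = -1.55.
Midpoints: P̄ = 32.12, Q̄ = 4021.0.
ε = (ΔQ/ΔP)(P̄/Q̄) = (544/-1.55)(32.12/4021.0).

-2.804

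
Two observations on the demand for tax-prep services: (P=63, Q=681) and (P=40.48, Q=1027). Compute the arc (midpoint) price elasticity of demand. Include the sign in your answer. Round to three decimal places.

ΔQ = 1027 − 681 = 346; ΔP = 40.48 − 63 = -22.52.
Midpoints: P̄ = 51.74, Q̄ = 854.0.
ε = (ΔQ/ΔP)(P̄/Q̄) = (346/-22.52)(51.74/854.0).

-0.931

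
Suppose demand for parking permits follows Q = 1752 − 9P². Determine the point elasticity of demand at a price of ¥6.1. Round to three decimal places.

-0.473

At P = 6.1, Q = 1417.110.
dQ/dP = −18P = -109.800.
ε = (dQ/dP)(P/Q) = (-109.800)(6.1/1417.110).
|ε| < 1, so demand is inelastic at this price.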